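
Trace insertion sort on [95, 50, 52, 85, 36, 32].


Initial: [95, 50, 52, 85, 36, 32]
Insert 50: [50, 95, 52, 85, 36, 32]
Insert 52: [50, 52, 95, 85, 36, 32]
Insert 85: [50, 52, 85, 95, 36, 32]
Insert 36: [36, 50, 52, 85, 95, 32]
Insert 32: [32, 36, 50, 52, 85, 95]

Sorted: [32, 36, 50, 52, 85, 95]


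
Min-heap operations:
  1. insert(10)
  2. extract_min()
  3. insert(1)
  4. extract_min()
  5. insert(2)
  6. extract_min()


insert(10) -> [10]
extract_min()->10, []
insert(1) -> [1]
extract_min()->1, []
insert(2) -> [2]
extract_min()->2, []

Final heap: []


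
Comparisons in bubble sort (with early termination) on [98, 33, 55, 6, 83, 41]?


Algorithm: bubble sort (with early termination)
Input: [98, 33, 55, 6, 83, 41]
Sorted: [6, 33, 41, 55, 83, 98]

14


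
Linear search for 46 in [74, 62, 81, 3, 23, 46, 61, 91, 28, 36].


i=0: 74!=46
i=1: 62!=46
i=2: 81!=46
i=3: 3!=46
i=4: 23!=46
i=5: 46==46 found!

Found at 5, 6 comps


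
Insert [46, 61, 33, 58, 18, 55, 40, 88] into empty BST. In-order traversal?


Insert 46: root
Insert 61: R from 46
Insert 33: L from 46
Insert 58: R from 46 -> L from 61
Insert 18: L from 46 -> L from 33
Insert 55: R from 46 -> L from 61 -> L from 58
Insert 40: L from 46 -> R from 33
Insert 88: R from 46 -> R from 61

In-order: [18, 33, 40, 46, 55, 58, 61, 88]


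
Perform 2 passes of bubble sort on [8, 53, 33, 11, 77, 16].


Initial: [8, 53, 33, 11, 77, 16]
Pass 1: [8, 33, 11, 53, 16, 77] (3 swaps)
Pass 2: [8, 11, 33, 16, 53, 77] (2 swaps)

After 2 passes: [8, 11, 33, 16, 53, 77]


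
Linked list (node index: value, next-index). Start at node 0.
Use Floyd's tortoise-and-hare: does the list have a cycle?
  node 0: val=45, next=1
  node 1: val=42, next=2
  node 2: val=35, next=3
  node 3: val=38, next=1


Floyd's tortoise (slow, +1) and hare (fast, +2):
  init: slow=0, fast=0
  step 1: slow=1, fast=2
  step 2: slow=2, fast=1
  step 3: slow=3, fast=3
  slow == fast at node 3: cycle detected

Cycle: yes


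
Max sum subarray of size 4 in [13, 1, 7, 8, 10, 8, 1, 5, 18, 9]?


[0:4]: 29
[1:5]: 26
[2:6]: 33
[3:7]: 27
[4:8]: 24
[5:9]: 32
[6:10]: 33

Max: 33 at [2:6]


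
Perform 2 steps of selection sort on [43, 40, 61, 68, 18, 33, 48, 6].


Initial: [43, 40, 61, 68, 18, 33, 48, 6]
Step 1: min=6 at 7
  Swap: [6, 40, 61, 68, 18, 33, 48, 43]
Step 2: min=18 at 4
  Swap: [6, 18, 61, 68, 40, 33, 48, 43]

After 2 steps: [6, 18, 61, 68, 40, 33, 48, 43]


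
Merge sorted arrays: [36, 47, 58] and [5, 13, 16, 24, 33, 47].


Take 5 from B
Take 13 from B
Take 16 from B
Take 24 from B
Take 33 from B
Take 36 from A
Take 47 from A
Take 47 from B

Merged: [5, 13, 16, 24, 33, 36, 47, 47, 58]


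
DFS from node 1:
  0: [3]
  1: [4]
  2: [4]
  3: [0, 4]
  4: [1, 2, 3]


Visit 1, push [4]
Visit 4, push [3, 2]
Visit 2, push []
Visit 3, push [0]
Visit 0, push []

DFS order: [1, 4, 2, 3, 0]


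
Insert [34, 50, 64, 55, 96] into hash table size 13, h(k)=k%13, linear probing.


Insert 34: h=8 -> slot 8
Insert 50: h=11 -> slot 11
Insert 64: h=12 -> slot 12
Insert 55: h=3 -> slot 3
Insert 96: h=5 -> slot 5

Table: [None, None, None, 55, None, 96, None, None, 34, None, None, 50, 64]


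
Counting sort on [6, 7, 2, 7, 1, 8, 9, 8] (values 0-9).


Input: [6, 7, 2, 7, 1, 8, 9, 8]
Counts: [0, 1, 1, 0, 0, 0, 1, 2, 2, 1]

Sorted: [1, 2, 6, 7, 7, 8, 8, 9]


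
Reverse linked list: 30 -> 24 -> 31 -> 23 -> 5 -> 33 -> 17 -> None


Step 1: curr=30, set curr.next=prev(None) | reversed so far: 30
Step 2: curr=24, set curr.next=prev(30) | reversed so far: 24 -> 30
Step 3: curr=31, set curr.next=prev(24) | reversed so far: 31 -> 24 -> 30
Step 4: curr=23, set curr.next=prev(31) | reversed so far: 23 -> 31 -> 24 -> 30
Step 5: curr=5, set curr.next=prev(23) | reversed so far: 5 -> 23 -> 31 -> 24 -> 30
Step 6: curr=33, set curr.next=prev(5) | reversed so far: 33 -> 5 -> 23 -> 31 -> 24 -> 30
Step 7: curr=17, set curr.next=prev(33) | reversed so far: 17 -> 33 -> 5 -> 23 -> 31 -> 24 -> 30

17 -> 33 -> 5 -> 23 -> 31 -> 24 -> 30 -> None


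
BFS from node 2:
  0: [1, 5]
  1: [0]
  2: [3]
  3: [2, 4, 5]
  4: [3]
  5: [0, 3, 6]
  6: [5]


Visit 2, enqueue [3]
Visit 3, enqueue [4, 5]
Visit 4, enqueue []
Visit 5, enqueue [0, 6]
Visit 0, enqueue [1]
Visit 6, enqueue []
Visit 1, enqueue []

BFS order: [2, 3, 4, 5, 0, 6, 1]


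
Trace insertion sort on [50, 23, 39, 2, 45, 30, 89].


Initial: [50, 23, 39, 2, 45, 30, 89]
Insert 23: [23, 50, 39, 2, 45, 30, 89]
Insert 39: [23, 39, 50, 2, 45, 30, 89]
Insert 2: [2, 23, 39, 50, 45, 30, 89]
Insert 45: [2, 23, 39, 45, 50, 30, 89]
Insert 30: [2, 23, 30, 39, 45, 50, 89]
Insert 89: [2, 23, 30, 39, 45, 50, 89]

Sorted: [2, 23, 30, 39, 45, 50, 89]


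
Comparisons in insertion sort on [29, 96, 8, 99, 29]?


Algorithm: insertion sort
Input: [29, 96, 8, 99, 29]
Sorted: [8, 29, 29, 96, 99]

7


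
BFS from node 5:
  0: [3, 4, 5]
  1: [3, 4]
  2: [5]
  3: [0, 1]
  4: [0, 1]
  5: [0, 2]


Visit 5, enqueue [0, 2]
Visit 0, enqueue [3, 4]
Visit 2, enqueue []
Visit 3, enqueue [1]
Visit 4, enqueue []
Visit 1, enqueue []

BFS order: [5, 0, 2, 3, 4, 1]


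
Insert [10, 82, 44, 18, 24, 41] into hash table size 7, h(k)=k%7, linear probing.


Insert 10: h=3 -> slot 3
Insert 82: h=5 -> slot 5
Insert 44: h=2 -> slot 2
Insert 18: h=4 -> slot 4
Insert 24: h=3, 3 probes -> slot 6
Insert 41: h=6, 1 probes -> slot 0

Table: [41, None, 44, 10, 18, 82, 24]


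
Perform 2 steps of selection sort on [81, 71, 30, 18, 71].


Initial: [81, 71, 30, 18, 71]
Step 1: min=18 at 3
  Swap: [18, 71, 30, 81, 71]
Step 2: min=30 at 2
  Swap: [18, 30, 71, 81, 71]

After 2 steps: [18, 30, 71, 81, 71]


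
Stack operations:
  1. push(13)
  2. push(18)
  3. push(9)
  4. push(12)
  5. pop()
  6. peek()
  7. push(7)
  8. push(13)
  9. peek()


push(13) -> [13]
push(18) -> [13, 18]
push(9) -> [13, 18, 9]
push(12) -> [13, 18, 9, 12]
pop()->12, [13, 18, 9]
peek()->9
push(7) -> [13, 18, 9, 7]
push(13) -> [13, 18, 9, 7, 13]
peek()->13

Final stack: [13, 18, 9, 7, 13]


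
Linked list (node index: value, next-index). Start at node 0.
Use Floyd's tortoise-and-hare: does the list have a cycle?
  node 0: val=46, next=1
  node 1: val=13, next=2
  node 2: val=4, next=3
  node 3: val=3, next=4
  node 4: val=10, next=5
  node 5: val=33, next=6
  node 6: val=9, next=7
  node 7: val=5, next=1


Floyd's tortoise (slow, +1) and hare (fast, +2):
  init: slow=0, fast=0
  step 1: slow=1, fast=2
  step 2: slow=2, fast=4
  step 3: slow=3, fast=6
  step 4: slow=4, fast=1
  step 5: slow=5, fast=3
  step 6: slow=6, fast=5
  step 7: slow=7, fast=7
  slow == fast at node 7: cycle detected

Cycle: yes


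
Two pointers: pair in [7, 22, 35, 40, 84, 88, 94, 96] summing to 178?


lo=0(7)+hi=7(96)=103
lo=1(22)+hi=7(96)=118
lo=2(35)+hi=7(96)=131
lo=3(40)+hi=7(96)=136
lo=4(84)+hi=7(96)=180
lo=4(84)+hi=6(94)=178

Yes: 84+94=178


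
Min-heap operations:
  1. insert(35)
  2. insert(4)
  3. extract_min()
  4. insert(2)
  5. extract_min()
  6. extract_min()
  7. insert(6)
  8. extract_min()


insert(35) -> [35]
insert(4) -> [4, 35]
extract_min()->4, [35]
insert(2) -> [2, 35]
extract_min()->2, [35]
extract_min()->35, []
insert(6) -> [6]
extract_min()->6, []

Final heap: []


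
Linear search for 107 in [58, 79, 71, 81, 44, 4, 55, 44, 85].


i=0: 58!=107
i=1: 79!=107
i=2: 71!=107
i=3: 81!=107
i=4: 44!=107
i=5: 4!=107
i=6: 55!=107
i=7: 44!=107
i=8: 85!=107

Not found, 9 comps


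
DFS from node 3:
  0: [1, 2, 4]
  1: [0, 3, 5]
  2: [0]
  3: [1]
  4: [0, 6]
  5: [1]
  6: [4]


Visit 3, push [1]
Visit 1, push [5, 0]
Visit 0, push [4, 2]
Visit 2, push []
Visit 4, push [6]
Visit 6, push []
Visit 5, push []

DFS order: [3, 1, 0, 2, 4, 6, 5]


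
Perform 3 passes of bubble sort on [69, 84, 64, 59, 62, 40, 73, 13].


Initial: [69, 84, 64, 59, 62, 40, 73, 13]
Pass 1: [69, 64, 59, 62, 40, 73, 13, 84] (6 swaps)
Pass 2: [64, 59, 62, 40, 69, 13, 73, 84] (5 swaps)
Pass 3: [59, 62, 40, 64, 13, 69, 73, 84] (4 swaps)

After 3 passes: [59, 62, 40, 64, 13, 69, 73, 84]


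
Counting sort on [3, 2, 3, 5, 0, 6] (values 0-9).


Input: [3, 2, 3, 5, 0, 6]
Counts: [1, 0, 1, 2, 0, 1, 1, 0, 0, 0]

Sorted: [0, 2, 3, 3, 5, 6]


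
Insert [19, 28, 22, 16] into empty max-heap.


Insert 19: [19]
Insert 28: [28, 19]
Insert 22: [28, 19, 22]
Insert 16: [28, 19, 22, 16]

Final heap: [28, 19, 22, 16]


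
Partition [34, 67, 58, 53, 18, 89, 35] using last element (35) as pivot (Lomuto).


Pivot: 35
  34 <= 35: advance i (no swap)
  18 <= 35: swap -> [34, 18, 58, 53, 67, 89, 35]
Place pivot at 2: [34, 18, 35, 53, 67, 89, 58]

Partitioned: [34, 18, 35, 53, 67, 89, 58]


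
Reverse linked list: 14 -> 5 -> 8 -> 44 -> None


Step 1: curr=14, set curr.next=prev(None) | reversed so far: 14
Step 2: curr=5, set curr.next=prev(14) | reversed so far: 5 -> 14
Step 3: curr=8, set curr.next=prev(5) | reversed so far: 8 -> 5 -> 14
Step 4: curr=44, set curr.next=prev(8) | reversed so far: 44 -> 8 -> 5 -> 14

44 -> 8 -> 5 -> 14 -> None


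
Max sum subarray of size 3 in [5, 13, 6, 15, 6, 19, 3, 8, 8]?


[0:3]: 24
[1:4]: 34
[2:5]: 27
[3:6]: 40
[4:7]: 28
[5:8]: 30
[6:9]: 19

Max: 40 at [3:6]


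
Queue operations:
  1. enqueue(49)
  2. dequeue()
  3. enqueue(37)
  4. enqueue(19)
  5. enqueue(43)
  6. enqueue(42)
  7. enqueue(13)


enqueue(49) -> [49]
dequeue()->49, []
enqueue(37) -> [37]
enqueue(19) -> [37, 19]
enqueue(43) -> [37, 19, 43]
enqueue(42) -> [37, 19, 43, 42]
enqueue(13) -> [37, 19, 43, 42, 13]

Final queue: [37, 19, 43, 42, 13]


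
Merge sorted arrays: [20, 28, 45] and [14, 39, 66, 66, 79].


Take 14 from B
Take 20 from A
Take 28 from A
Take 39 from B
Take 45 from A

Merged: [14, 20, 28, 39, 45, 66, 66, 79]


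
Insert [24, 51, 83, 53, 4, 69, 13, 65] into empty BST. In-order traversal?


Insert 24: root
Insert 51: R from 24
Insert 83: R from 24 -> R from 51
Insert 53: R from 24 -> R from 51 -> L from 83
Insert 4: L from 24
Insert 69: R from 24 -> R from 51 -> L from 83 -> R from 53
Insert 13: L from 24 -> R from 4
Insert 65: R from 24 -> R from 51 -> L from 83 -> R from 53 -> L from 69

In-order: [4, 13, 24, 51, 53, 65, 69, 83]


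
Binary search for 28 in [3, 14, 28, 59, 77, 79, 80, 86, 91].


Step 1: lo=0, hi=8, mid=4, val=77
Step 2: lo=0, hi=3, mid=1, val=14
Step 3: lo=2, hi=3, mid=2, val=28

Found at index 2


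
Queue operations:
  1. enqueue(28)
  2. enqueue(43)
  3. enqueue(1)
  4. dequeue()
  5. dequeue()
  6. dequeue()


enqueue(28) -> [28]
enqueue(43) -> [28, 43]
enqueue(1) -> [28, 43, 1]
dequeue()->28, [43, 1]
dequeue()->43, [1]
dequeue()->1, []

Final queue: []


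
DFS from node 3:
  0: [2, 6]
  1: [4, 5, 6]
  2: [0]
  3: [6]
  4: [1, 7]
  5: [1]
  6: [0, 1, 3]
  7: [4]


Visit 3, push [6]
Visit 6, push [1, 0]
Visit 0, push [2]
Visit 2, push []
Visit 1, push [5, 4]
Visit 4, push [7]
Visit 7, push []
Visit 5, push []

DFS order: [3, 6, 0, 2, 1, 4, 7, 5]


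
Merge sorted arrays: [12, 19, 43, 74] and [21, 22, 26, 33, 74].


Take 12 from A
Take 19 from A
Take 21 from B
Take 22 from B
Take 26 from B
Take 33 from B
Take 43 from A
Take 74 from A

Merged: [12, 19, 21, 22, 26, 33, 43, 74, 74]


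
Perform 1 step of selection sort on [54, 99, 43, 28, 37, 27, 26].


Initial: [54, 99, 43, 28, 37, 27, 26]
Step 1: min=26 at 6
  Swap: [26, 99, 43, 28, 37, 27, 54]

After 1 step: [26, 99, 43, 28, 37, 27, 54]


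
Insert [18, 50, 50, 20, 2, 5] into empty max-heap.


Insert 18: [18]
Insert 50: [50, 18]
Insert 50: [50, 18, 50]
Insert 20: [50, 20, 50, 18]
Insert 2: [50, 20, 50, 18, 2]
Insert 5: [50, 20, 50, 18, 2, 5]

Final heap: [50, 20, 50, 18, 2, 5]


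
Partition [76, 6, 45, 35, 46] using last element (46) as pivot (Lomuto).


Pivot: 46
  6 <= 46: swap -> [6, 76, 45, 35, 46]
  45 <= 46: swap -> [6, 45, 76, 35, 46]
  35 <= 46: swap -> [6, 45, 35, 76, 46]
Place pivot at 3: [6, 45, 35, 46, 76]

Partitioned: [6, 45, 35, 46, 76]


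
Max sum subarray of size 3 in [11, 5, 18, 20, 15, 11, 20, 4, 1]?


[0:3]: 34
[1:4]: 43
[2:5]: 53
[3:6]: 46
[4:7]: 46
[5:8]: 35
[6:9]: 25

Max: 53 at [2:5]


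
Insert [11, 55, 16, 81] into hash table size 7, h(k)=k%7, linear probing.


Insert 11: h=4 -> slot 4
Insert 55: h=6 -> slot 6
Insert 16: h=2 -> slot 2
Insert 81: h=4, 1 probes -> slot 5

Table: [None, None, 16, None, 11, 81, 55]


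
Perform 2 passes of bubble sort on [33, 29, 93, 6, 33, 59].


Initial: [33, 29, 93, 6, 33, 59]
Pass 1: [29, 33, 6, 33, 59, 93] (4 swaps)
Pass 2: [29, 6, 33, 33, 59, 93] (1 swaps)

After 2 passes: [29, 6, 33, 33, 59, 93]


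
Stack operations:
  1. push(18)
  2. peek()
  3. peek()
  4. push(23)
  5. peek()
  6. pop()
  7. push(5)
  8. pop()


push(18) -> [18]
peek()->18
peek()->18
push(23) -> [18, 23]
peek()->23
pop()->23, [18]
push(5) -> [18, 5]
pop()->5, [18]

Final stack: [18]


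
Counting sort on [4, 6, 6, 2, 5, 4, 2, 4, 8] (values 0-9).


Input: [4, 6, 6, 2, 5, 4, 2, 4, 8]
Counts: [0, 0, 2, 0, 3, 1, 2, 0, 1, 0]

Sorted: [2, 2, 4, 4, 4, 5, 6, 6, 8]


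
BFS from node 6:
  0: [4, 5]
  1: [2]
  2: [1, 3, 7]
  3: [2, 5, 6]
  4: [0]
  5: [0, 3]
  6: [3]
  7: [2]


Visit 6, enqueue [3]
Visit 3, enqueue [2, 5]
Visit 2, enqueue [1, 7]
Visit 5, enqueue [0]
Visit 1, enqueue []
Visit 7, enqueue []
Visit 0, enqueue [4]
Visit 4, enqueue []

BFS order: [6, 3, 2, 5, 1, 7, 0, 4]


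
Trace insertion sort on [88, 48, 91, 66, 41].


Initial: [88, 48, 91, 66, 41]
Insert 48: [48, 88, 91, 66, 41]
Insert 91: [48, 88, 91, 66, 41]
Insert 66: [48, 66, 88, 91, 41]
Insert 41: [41, 48, 66, 88, 91]

Sorted: [41, 48, 66, 88, 91]


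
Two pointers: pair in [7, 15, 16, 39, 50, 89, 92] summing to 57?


lo=0(7)+hi=6(92)=99
lo=0(7)+hi=5(89)=96
lo=0(7)+hi=4(50)=57

Yes: 7+50=57


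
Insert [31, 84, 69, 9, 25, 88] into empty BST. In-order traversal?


Insert 31: root
Insert 84: R from 31
Insert 69: R from 31 -> L from 84
Insert 9: L from 31
Insert 25: L from 31 -> R from 9
Insert 88: R from 31 -> R from 84

In-order: [9, 25, 31, 69, 84, 88]


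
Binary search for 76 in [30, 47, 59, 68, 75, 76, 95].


Step 1: lo=0, hi=6, mid=3, val=68
Step 2: lo=4, hi=6, mid=5, val=76

Found at index 5


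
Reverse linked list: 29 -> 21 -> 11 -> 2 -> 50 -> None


Step 1: curr=29, set curr.next=prev(None) | reversed so far: 29
Step 2: curr=21, set curr.next=prev(29) | reversed so far: 21 -> 29
Step 3: curr=11, set curr.next=prev(21) | reversed so far: 11 -> 21 -> 29
Step 4: curr=2, set curr.next=prev(11) | reversed so far: 2 -> 11 -> 21 -> 29
Step 5: curr=50, set curr.next=prev(2) | reversed so far: 50 -> 2 -> 11 -> 21 -> 29

50 -> 2 -> 11 -> 21 -> 29 -> None


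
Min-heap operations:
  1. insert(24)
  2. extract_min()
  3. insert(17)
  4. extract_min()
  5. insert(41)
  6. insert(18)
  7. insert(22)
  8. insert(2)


insert(24) -> [24]
extract_min()->24, []
insert(17) -> [17]
extract_min()->17, []
insert(41) -> [41]
insert(18) -> [18, 41]
insert(22) -> [18, 41, 22]
insert(2) -> [2, 18, 22, 41]

Final heap: [2, 18, 22, 41]


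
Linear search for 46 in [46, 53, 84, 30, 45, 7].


i=0: 46==46 found!

Found at 0, 1 comps


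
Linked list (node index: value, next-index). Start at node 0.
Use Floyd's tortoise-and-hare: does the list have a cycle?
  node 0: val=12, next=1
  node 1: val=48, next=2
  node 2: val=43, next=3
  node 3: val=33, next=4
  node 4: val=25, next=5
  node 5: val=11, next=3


Floyd's tortoise (slow, +1) and hare (fast, +2):
  init: slow=0, fast=0
  step 1: slow=1, fast=2
  step 2: slow=2, fast=4
  step 3: slow=3, fast=3
  slow == fast at node 3: cycle detected

Cycle: yes


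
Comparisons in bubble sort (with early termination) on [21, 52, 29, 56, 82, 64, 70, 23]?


Algorithm: bubble sort (with early termination)
Input: [21, 52, 29, 56, 82, 64, 70, 23]
Sorted: [21, 23, 29, 52, 56, 64, 70, 82]

28


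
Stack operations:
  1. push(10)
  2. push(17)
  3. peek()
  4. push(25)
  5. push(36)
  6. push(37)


push(10) -> [10]
push(17) -> [10, 17]
peek()->17
push(25) -> [10, 17, 25]
push(36) -> [10, 17, 25, 36]
push(37) -> [10, 17, 25, 36, 37]

Final stack: [10, 17, 25, 36, 37]


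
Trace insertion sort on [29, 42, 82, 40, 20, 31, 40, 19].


Initial: [29, 42, 82, 40, 20, 31, 40, 19]
Insert 42: [29, 42, 82, 40, 20, 31, 40, 19]
Insert 82: [29, 42, 82, 40, 20, 31, 40, 19]
Insert 40: [29, 40, 42, 82, 20, 31, 40, 19]
Insert 20: [20, 29, 40, 42, 82, 31, 40, 19]
Insert 31: [20, 29, 31, 40, 42, 82, 40, 19]
Insert 40: [20, 29, 31, 40, 40, 42, 82, 19]
Insert 19: [19, 20, 29, 31, 40, 40, 42, 82]

Sorted: [19, 20, 29, 31, 40, 40, 42, 82]


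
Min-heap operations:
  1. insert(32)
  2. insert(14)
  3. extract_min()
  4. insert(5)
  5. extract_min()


insert(32) -> [32]
insert(14) -> [14, 32]
extract_min()->14, [32]
insert(5) -> [5, 32]
extract_min()->5, [32]

Final heap: [32]


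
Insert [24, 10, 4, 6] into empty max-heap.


Insert 24: [24]
Insert 10: [24, 10]
Insert 4: [24, 10, 4]
Insert 6: [24, 10, 4, 6]

Final heap: [24, 10, 4, 6]


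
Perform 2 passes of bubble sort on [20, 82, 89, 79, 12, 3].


Initial: [20, 82, 89, 79, 12, 3]
Pass 1: [20, 82, 79, 12, 3, 89] (3 swaps)
Pass 2: [20, 79, 12, 3, 82, 89] (3 swaps)

After 2 passes: [20, 79, 12, 3, 82, 89]


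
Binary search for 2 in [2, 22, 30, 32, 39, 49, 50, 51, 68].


Step 1: lo=0, hi=8, mid=4, val=39
Step 2: lo=0, hi=3, mid=1, val=22
Step 3: lo=0, hi=0, mid=0, val=2

Found at index 0


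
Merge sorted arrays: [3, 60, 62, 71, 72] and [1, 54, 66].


Take 1 from B
Take 3 from A
Take 54 from B
Take 60 from A
Take 62 from A
Take 66 from B

Merged: [1, 3, 54, 60, 62, 66, 71, 72]


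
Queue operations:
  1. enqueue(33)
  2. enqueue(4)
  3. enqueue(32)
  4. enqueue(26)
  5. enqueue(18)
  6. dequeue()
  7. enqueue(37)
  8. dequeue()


enqueue(33) -> [33]
enqueue(4) -> [33, 4]
enqueue(32) -> [33, 4, 32]
enqueue(26) -> [33, 4, 32, 26]
enqueue(18) -> [33, 4, 32, 26, 18]
dequeue()->33, [4, 32, 26, 18]
enqueue(37) -> [4, 32, 26, 18, 37]
dequeue()->4, [32, 26, 18, 37]

Final queue: [32, 26, 18, 37]


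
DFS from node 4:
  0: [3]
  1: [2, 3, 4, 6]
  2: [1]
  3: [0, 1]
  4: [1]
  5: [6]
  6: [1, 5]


Visit 4, push [1]
Visit 1, push [6, 3, 2]
Visit 2, push []
Visit 3, push [0]
Visit 0, push []
Visit 6, push [5]
Visit 5, push []

DFS order: [4, 1, 2, 3, 0, 6, 5]


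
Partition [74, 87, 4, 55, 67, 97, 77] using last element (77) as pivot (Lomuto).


Pivot: 77
  74 <= 77: advance i (no swap)
  4 <= 77: swap -> [74, 4, 87, 55, 67, 97, 77]
  55 <= 77: swap -> [74, 4, 55, 87, 67, 97, 77]
  67 <= 77: swap -> [74, 4, 55, 67, 87, 97, 77]
Place pivot at 4: [74, 4, 55, 67, 77, 97, 87]

Partitioned: [74, 4, 55, 67, 77, 97, 87]


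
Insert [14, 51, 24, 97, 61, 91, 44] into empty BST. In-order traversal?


Insert 14: root
Insert 51: R from 14
Insert 24: R from 14 -> L from 51
Insert 97: R from 14 -> R from 51
Insert 61: R from 14 -> R from 51 -> L from 97
Insert 91: R from 14 -> R from 51 -> L from 97 -> R from 61
Insert 44: R from 14 -> L from 51 -> R from 24

In-order: [14, 24, 44, 51, 61, 91, 97]


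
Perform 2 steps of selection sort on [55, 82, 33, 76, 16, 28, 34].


Initial: [55, 82, 33, 76, 16, 28, 34]
Step 1: min=16 at 4
  Swap: [16, 82, 33, 76, 55, 28, 34]
Step 2: min=28 at 5
  Swap: [16, 28, 33, 76, 55, 82, 34]

After 2 steps: [16, 28, 33, 76, 55, 82, 34]


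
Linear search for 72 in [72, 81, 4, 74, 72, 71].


i=0: 72==72 found!

Found at 0, 1 comps


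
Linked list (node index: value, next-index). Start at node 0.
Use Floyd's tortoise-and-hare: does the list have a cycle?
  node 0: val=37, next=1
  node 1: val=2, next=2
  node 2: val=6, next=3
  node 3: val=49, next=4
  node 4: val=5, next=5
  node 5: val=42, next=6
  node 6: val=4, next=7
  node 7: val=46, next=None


Floyd's tortoise (slow, +1) and hare (fast, +2):
  init: slow=0, fast=0
  step 1: slow=1, fast=2
  step 2: slow=2, fast=4
  step 3: slow=3, fast=6
  step 4: fast 6->7->None, no cycle

Cycle: no


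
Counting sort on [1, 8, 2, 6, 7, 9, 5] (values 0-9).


Input: [1, 8, 2, 6, 7, 9, 5]
Counts: [0, 1, 1, 0, 0, 1, 1, 1, 1, 1]

Sorted: [1, 2, 5, 6, 7, 8, 9]


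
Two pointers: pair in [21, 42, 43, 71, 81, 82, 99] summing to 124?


lo=0(21)+hi=6(99)=120
lo=1(42)+hi=6(99)=141
lo=1(42)+hi=5(82)=124

Yes: 42+82=124


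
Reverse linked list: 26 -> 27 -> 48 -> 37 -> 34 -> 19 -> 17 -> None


Step 1: curr=26, set curr.next=prev(None) | reversed so far: 26
Step 2: curr=27, set curr.next=prev(26) | reversed so far: 27 -> 26
Step 3: curr=48, set curr.next=prev(27) | reversed so far: 48 -> 27 -> 26
Step 4: curr=37, set curr.next=prev(48) | reversed so far: 37 -> 48 -> 27 -> 26
Step 5: curr=34, set curr.next=prev(37) | reversed so far: 34 -> 37 -> 48 -> 27 -> 26
Step 6: curr=19, set curr.next=prev(34) | reversed so far: 19 -> 34 -> 37 -> 48 -> 27 -> 26
Step 7: curr=17, set curr.next=prev(19) | reversed so far: 17 -> 19 -> 34 -> 37 -> 48 -> 27 -> 26

17 -> 19 -> 34 -> 37 -> 48 -> 27 -> 26 -> None


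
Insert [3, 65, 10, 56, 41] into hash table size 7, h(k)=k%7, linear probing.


Insert 3: h=3 -> slot 3
Insert 65: h=2 -> slot 2
Insert 10: h=3, 1 probes -> slot 4
Insert 56: h=0 -> slot 0
Insert 41: h=6 -> slot 6

Table: [56, None, 65, 3, 10, None, 41]


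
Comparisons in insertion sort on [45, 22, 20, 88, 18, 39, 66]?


Algorithm: insertion sort
Input: [45, 22, 20, 88, 18, 39, 66]
Sorted: [18, 20, 22, 39, 45, 66, 88]

13


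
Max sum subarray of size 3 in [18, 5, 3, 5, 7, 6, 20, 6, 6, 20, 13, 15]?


[0:3]: 26
[1:4]: 13
[2:5]: 15
[3:6]: 18
[4:7]: 33
[5:8]: 32
[6:9]: 32
[7:10]: 32
[8:11]: 39
[9:12]: 48

Max: 48 at [9:12]


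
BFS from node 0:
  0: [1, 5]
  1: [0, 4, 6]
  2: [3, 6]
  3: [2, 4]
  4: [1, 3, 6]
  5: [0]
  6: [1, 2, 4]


Visit 0, enqueue [1, 5]
Visit 1, enqueue [4, 6]
Visit 5, enqueue []
Visit 4, enqueue [3]
Visit 6, enqueue [2]
Visit 3, enqueue []
Visit 2, enqueue []

BFS order: [0, 1, 5, 4, 6, 3, 2]


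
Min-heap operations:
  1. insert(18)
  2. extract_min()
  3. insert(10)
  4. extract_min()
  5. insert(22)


insert(18) -> [18]
extract_min()->18, []
insert(10) -> [10]
extract_min()->10, []
insert(22) -> [22]

Final heap: [22]


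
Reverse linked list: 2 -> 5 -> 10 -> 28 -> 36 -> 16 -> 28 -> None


Step 1: curr=2, set curr.next=prev(None) | reversed so far: 2
Step 2: curr=5, set curr.next=prev(2) | reversed so far: 5 -> 2
Step 3: curr=10, set curr.next=prev(5) | reversed so far: 10 -> 5 -> 2
Step 4: curr=28, set curr.next=prev(10) | reversed so far: 28 -> 10 -> 5 -> 2
Step 5: curr=36, set curr.next=prev(28) | reversed so far: 36 -> 28 -> 10 -> 5 -> 2
Step 6: curr=16, set curr.next=prev(36) | reversed so far: 16 -> 36 -> 28 -> 10 -> 5 -> 2
Step 7: curr=28, set curr.next=prev(16) | reversed so far: 28 -> 16 -> 36 -> 28 -> 10 -> 5 -> 2

28 -> 16 -> 36 -> 28 -> 10 -> 5 -> 2 -> None


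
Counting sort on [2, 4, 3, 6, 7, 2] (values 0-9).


Input: [2, 4, 3, 6, 7, 2]
Counts: [0, 0, 2, 1, 1, 0, 1, 1, 0, 0]

Sorted: [2, 2, 3, 4, 6, 7]


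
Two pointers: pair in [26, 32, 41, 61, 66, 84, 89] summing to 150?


lo=0(26)+hi=6(89)=115
lo=1(32)+hi=6(89)=121
lo=2(41)+hi=6(89)=130
lo=3(61)+hi=6(89)=150

Yes: 61+89=150


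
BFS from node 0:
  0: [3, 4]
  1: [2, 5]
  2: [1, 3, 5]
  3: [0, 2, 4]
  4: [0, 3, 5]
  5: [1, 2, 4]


Visit 0, enqueue [3, 4]
Visit 3, enqueue [2]
Visit 4, enqueue [5]
Visit 2, enqueue [1]
Visit 5, enqueue []
Visit 1, enqueue []

BFS order: [0, 3, 4, 2, 5, 1]


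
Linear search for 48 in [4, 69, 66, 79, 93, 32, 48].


i=0: 4!=48
i=1: 69!=48
i=2: 66!=48
i=3: 79!=48
i=4: 93!=48
i=5: 32!=48
i=6: 48==48 found!

Found at 6, 7 comps


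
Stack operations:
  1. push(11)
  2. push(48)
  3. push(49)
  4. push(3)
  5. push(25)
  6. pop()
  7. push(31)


push(11) -> [11]
push(48) -> [11, 48]
push(49) -> [11, 48, 49]
push(3) -> [11, 48, 49, 3]
push(25) -> [11, 48, 49, 3, 25]
pop()->25, [11, 48, 49, 3]
push(31) -> [11, 48, 49, 3, 31]

Final stack: [11, 48, 49, 3, 31]


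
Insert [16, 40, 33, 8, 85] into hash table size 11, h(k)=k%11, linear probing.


Insert 16: h=5 -> slot 5
Insert 40: h=7 -> slot 7
Insert 33: h=0 -> slot 0
Insert 8: h=8 -> slot 8
Insert 85: h=8, 1 probes -> slot 9

Table: [33, None, None, None, None, 16, None, 40, 8, 85, None]


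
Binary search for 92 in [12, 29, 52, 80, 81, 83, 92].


Step 1: lo=0, hi=6, mid=3, val=80
Step 2: lo=4, hi=6, mid=5, val=83
Step 3: lo=6, hi=6, mid=6, val=92

Found at index 6


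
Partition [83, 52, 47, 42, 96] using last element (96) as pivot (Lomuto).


Pivot: 96
  83 <= 96: advance i (no swap)
  52 <= 96: advance i (no swap)
  47 <= 96: advance i (no swap)
  42 <= 96: advance i (no swap)
Place pivot at 4: [83, 52, 47, 42, 96]

Partitioned: [83, 52, 47, 42, 96]


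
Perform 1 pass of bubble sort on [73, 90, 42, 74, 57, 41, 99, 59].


Initial: [73, 90, 42, 74, 57, 41, 99, 59]
Pass 1: [73, 42, 74, 57, 41, 90, 59, 99] (5 swaps)

After 1 pass: [73, 42, 74, 57, 41, 90, 59, 99]


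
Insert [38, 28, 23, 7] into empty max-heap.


Insert 38: [38]
Insert 28: [38, 28]
Insert 23: [38, 28, 23]
Insert 7: [38, 28, 23, 7]

Final heap: [38, 28, 23, 7]


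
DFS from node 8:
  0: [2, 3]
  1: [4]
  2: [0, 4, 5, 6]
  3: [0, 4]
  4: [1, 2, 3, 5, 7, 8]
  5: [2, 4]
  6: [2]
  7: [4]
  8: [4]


Visit 8, push [4]
Visit 4, push [7, 5, 3, 2, 1]
Visit 1, push []
Visit 2, push [6, 5, 0]
Visit 0, push [3]
Visit 3, push []
Visit 5, push []
Visit 6, push []
Visit 7, push []

DFS order: [8, 4, 1, 2, 0, 3, 5, 6, 7]


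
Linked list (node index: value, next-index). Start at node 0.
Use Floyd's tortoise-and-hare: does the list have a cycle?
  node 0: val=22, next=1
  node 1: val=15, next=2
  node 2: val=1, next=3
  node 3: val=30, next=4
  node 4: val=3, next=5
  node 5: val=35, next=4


Floyd's tortoise (slow, +1) and hare (fast, +2):
  init: slow=0, fast=0
  step 1: slow=1, fast=2
  step 2: slow=2, fast=4
  step 3: slow=3, fast=4
  step 4: slow=4, fast=4
  slow == fast at node 4: cycle detected

Cycle: yes


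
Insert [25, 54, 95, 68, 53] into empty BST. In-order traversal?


Insert 25: root
Insert 54: R from 25
Insert 95: R from 25 -> R from 54
Insert 68: R from 25 -> R from 54 -> L from 95
Insert 53: R from 25 -> L from 54

In-order: [25, 53, 54, 68, 95]


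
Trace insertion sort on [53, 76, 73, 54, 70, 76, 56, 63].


Initial: [53, 76, 73, 54, 70, 76, 56, 63]
Insert 76: [53, 76, 73, 54, 70, 76, 56, 63]
Insert 73: [53, 73, 76, 54, 70, 76, 56, 63]
Insert 54: [53, 54, 73, 76, 70, 76, 56, 63]
Insert 70: [53, 54, 70, 73, 76, 76, 56, 63]
Insert 76: [53, 54, 70, 73, 76, 76, 56, 63]
Insert 56: [53, 54, 56, 70, 73, 76, 76, 63]
Insert 63: [53, 54, 56, 63, 70, 73, 76, 76]

Sorted: [53, 54, 56, 63, 70, 73, 76, 76]


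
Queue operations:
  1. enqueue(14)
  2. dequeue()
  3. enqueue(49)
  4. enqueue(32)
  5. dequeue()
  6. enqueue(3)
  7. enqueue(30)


enqueue(14) -> [14]
dequeue()->14, []
enqueue(49) -> [49]
enqueue(32) -> [49, 32]
dequeue()->49, [32]
enqueue(3) -> [32, 3]
enqueue(30) -> [32, 3, 30]

Final queue: [32, 3, 30]


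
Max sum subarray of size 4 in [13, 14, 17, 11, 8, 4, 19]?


[0:4]: 55
[1:5]: 50
[2:6]: 40
[3:7]: 42

Max: 55 at [0:4]


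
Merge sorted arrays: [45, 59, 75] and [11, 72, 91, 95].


Take 11 from B
Take 45 from A
Take 59 from A
Take 72 from B
Take 75 from A

Merged: [11, 45, 59, 72, 75, 91, 95]


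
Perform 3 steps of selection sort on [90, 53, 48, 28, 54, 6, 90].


Initial: [90, 53, 48, 28, 54, 6, 90]
Step 1: min=6 at 5
  Swap: [6, 53, 48, 28, 54, 90, 90]
Step 2: min=28 at 3
  Swap: [6, 28, 48, 53, 54, 90, 90]
Step 3: min=48 at 2
  Swap: [6, 28, 48, 53, 54, 90, 90]

After 3 steps: [6, 28, 48, 53, 54, 90, 90]


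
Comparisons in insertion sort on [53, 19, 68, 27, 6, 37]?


Algorithm: insertion sort
Input: [53, 19, 68, 27, 6, 37]
Sorted: [6, 19, 27, 37, 53, 68]

12


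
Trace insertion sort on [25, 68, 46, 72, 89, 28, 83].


Initial: [25, 68, 46, 72, 89, 28, 83]
Insert 68: [25, 68, 46, 72, 89, 28, 83]
Insert 46: [25, 46, 68, 72, 89, 28, 83]
Insert 72: [25, 46, 68, 72, 89, 28, 83]
Insert 89: [25, 46, 68, 72, 89, 28, 83]
Insert 28: [25, 28, 46, 68, 72, 89, 83]
Insert 83: [25, 28, 46, 68, 72, 83, 89]

Sorted: [25, 28, 46, 68, 72, 83, 89]


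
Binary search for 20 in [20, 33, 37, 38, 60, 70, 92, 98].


Step 1: lo=0, hi=7, mid=3, val=38
Step 2: lo=0, hi=2, mid=1, val=33
Step 3: lo=0, hi=0, mid=0, val=20

Found at index 0


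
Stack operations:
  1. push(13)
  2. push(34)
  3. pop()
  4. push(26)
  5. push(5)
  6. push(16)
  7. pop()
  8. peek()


push(13) -> [13]
push(34) -> [13, 34]
pop()->34, [13]
push(26) -> [13, 26]
push(5) -> [13, 26, 5]
push(16) -> [13, 26, 5, 16]
pop()->16, [13, 26, 5]
peek()->5

Final stack: [13, 26, 5]


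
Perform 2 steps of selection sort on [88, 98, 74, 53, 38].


Initial: [88, 98, 74, 53, 38]
Step 1: min=38 at 4
  Swap: [38, 98, 74, 53, 88]
Step 2: min=53 at 3
  Swap: [38, 53, 74, 98, 88]

After 2 steps: [38, 53, 74, 98, 88]


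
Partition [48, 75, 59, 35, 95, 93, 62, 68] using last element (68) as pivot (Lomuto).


Pivot: 68
  48 <= 68: advance i (no swap)
  59 <= 68: swap -> [48, 59, 75, 35, 95, 93, 62, 68]
  35 <= 68: swap -> [48, 59, 35, 75, 95, 93, 62, 68]
  62 <= 68: swap -> [48, 59, 35, 62, 95, 93, 75, 68]
Place pivot at 4: [48, 59, 35, 62, 68, 93, 75, 95]

Partitioned: [48, 59, 35, 62, 68, 93, 75, 95]


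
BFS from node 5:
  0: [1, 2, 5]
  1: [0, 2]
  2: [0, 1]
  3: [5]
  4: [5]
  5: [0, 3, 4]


Visit 5, enqueue [0, 3, 4]
Visit 0, enqueue [1, 2]
Visit 3, enqueue []
Visit 4, enqueue []
Visit 1, enqueue []
Visit 2, enqueue []

BFS order: [5, 0, 3, 4, 1, 2]


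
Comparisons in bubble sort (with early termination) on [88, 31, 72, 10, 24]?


Algorithm: bubble sort (with early termination)
Input: [88, 31, 72, 10, 24]
Sorted: [10, 24, 31, 72, 88]

10


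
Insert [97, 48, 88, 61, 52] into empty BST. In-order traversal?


Insert 97: root
Insert 48: L from 97
Insert 88: L from 97 -> R from 48
Insert 61: L from 97 -> R from 48 -> L from 88
Insert 52: L from 97 -> R from 48 -> L from 88 -> L from 61

In-order: [48, 52, 61, 88, 97]


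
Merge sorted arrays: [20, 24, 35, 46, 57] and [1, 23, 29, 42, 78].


Take 1 from B
Take 20 from A
Take 23 from B
Take 24 from A
Take 29 from B
Take 35 from A
Take 42 from B
Take 46 from A
Take 57 from A

Merged: [1, 20, 23, 24, 29, 35, 42, 46, 57, 78]


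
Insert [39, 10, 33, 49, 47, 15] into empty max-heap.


Insert 39: [39]
Insert 10: [39, 10]
Insert 33: [39, 10, 33]
Insert 49: [49, 39, 33, 10]
Insert 47: [49, 47, 33, 10, 39]
Insert 15: [49, 47, 33, 10, 39, 15]

Final heap: [49, 47, 33, 10, 39, 15]


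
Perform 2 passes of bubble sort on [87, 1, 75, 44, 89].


Initial: [87, 1, 75, 44, 89]
Pass 1: [1, 75, 44, 87, 89] (3 swaps)
Pass 2: [1, 44, 75, 87, 89] (1 swaps)

After 2 passes: [1, 44, 75, 87, 89]


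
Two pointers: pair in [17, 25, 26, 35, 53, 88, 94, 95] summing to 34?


lo=0(17)+hi=7(95)=112
lo=0(17)+hi=6(94)=111
lo=0(17)+hi=5(88)=105
lo=0(17)+hi=4(53)=70
lo=0(17)+hi=3(35)=52
lo=0(17)+hi=2(26)=43
lo=0(17)+hi=1(25)=42

No pair found


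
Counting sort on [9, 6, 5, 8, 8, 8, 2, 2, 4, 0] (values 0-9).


Input: [9, 6, 5, 8, 8, 8, 2, 2, 4, 0]
Counts: [1, 0, 2, 0, 1, 1, 1, 0, 3, 1]

Sorted: [0, 2, 2, 4, 5, 6, 8, 8, 8, 9]


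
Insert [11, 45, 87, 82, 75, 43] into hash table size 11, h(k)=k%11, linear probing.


Insert 11: h=0 -> slot 0
Insert 45: h=1 -> slot 1
Insert 87: h=10 -> slot 10
Insert 82: h=5 -> slot 5
Insert 75: h=9 -> slot 9
Insert 43: h=10, 3 probes -> slot 2

Table: [11, 45, 43, None, None, 82, None, None, None, 75, 87]


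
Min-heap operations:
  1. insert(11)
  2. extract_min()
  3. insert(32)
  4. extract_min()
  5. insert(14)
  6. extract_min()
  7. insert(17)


insert(11) -> [11]
extract_min()->11, []
insert(32) -> [32]
extract_min()->32, []
insert(14) -> [14]
extract_min()->14, []
insert(17) -> [17]

Final heap: [17]


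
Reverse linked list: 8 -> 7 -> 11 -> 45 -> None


Step 1: curr=8, set curr.next=prev(None) | reversed so far: 8
Step 2: curr=7, set curr.next=prev(8) | reversed so far: 7 -> 8
Step 3: curr=11, set curr.next=prev(7) | reversed so far: 11 -> 7 -> 8
Step 4: curr=45, set curr.next=prev(11) | reversed so far: 45 -> 11 -> 7 -> 8

45 -> 11 -> 7 -> 8 -> None


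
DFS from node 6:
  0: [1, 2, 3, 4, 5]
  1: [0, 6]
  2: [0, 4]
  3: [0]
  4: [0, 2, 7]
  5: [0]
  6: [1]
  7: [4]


Visit 6, push [1]
Visit 1, push [0]
Visit 0, push [5, 4, 3, 2]
Visit 2, push [4]
Visit 4, push [7]
Visit 7, push []
Visit 3, push []
Visit 5, push []

DFS order: [6, 1, 0, 2, 4, 7, 3, 5]


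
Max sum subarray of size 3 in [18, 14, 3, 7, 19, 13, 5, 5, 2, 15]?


[0:3]: 35
[1:4]: 24
[2:5]: 29
[3:6]: 39
[4:7]: 37
[5:8]: 23
[6:9]: 12
[7:10]: 22

Max: 39 at [3:6]


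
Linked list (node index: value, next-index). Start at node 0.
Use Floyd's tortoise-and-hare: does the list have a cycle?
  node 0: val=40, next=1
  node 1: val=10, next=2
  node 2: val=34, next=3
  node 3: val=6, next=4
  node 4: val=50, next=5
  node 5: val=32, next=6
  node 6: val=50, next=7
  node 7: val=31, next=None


Floyd's tortoise (slow, +1) and hare (fast, +2):
  init: slow=0, fast=0
  step 1: slow=1, fast=2
  step 2: slow=2, fast=4
  step 3: slow=3, fast=6
  step 4: fast 6->7->None, no cycle

Cycle: no


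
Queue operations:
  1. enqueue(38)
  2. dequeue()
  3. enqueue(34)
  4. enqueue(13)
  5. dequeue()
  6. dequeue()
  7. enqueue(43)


enqueue(38) -> [38]
dequeue()->38, []
enqueue(34) -> [34]
enqueue(13) -> [34, 13]
dequeue()->34, [13]
dequeue()->13, []
enqueue(43) -> [43]

Final queue: [43]


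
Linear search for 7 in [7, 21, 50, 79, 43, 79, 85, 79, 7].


i=0: 7==7 found!

Found at 0, 1 comps


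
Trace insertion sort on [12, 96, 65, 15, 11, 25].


Initial: [12, 96, 65, 15, 11, 25]
Insert 96: [12, 96, 65, 15, 11, 25]
Insert 65: [12, 65, 96, 15, 11, 25]
Insert 15: [12, 15, 65, 96, 11, 25]
Insert 11: [11, 12, 15, 65, 96, 25]
Insert 25: [11, 12, 15, 25, 65, 96]

Sorted: [11, 12, 15, 25, 65, 96]


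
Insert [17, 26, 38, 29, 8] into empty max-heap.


Insert 17: [17]
Insert 26: [26, 17]
Insert 38: [38, 17, 26]
Insert 29: [38, 29, 26, 17]
Insert 8: [38, 29, 26, 17, 8]

Final heap: [38, 29, 26, 17, 8]


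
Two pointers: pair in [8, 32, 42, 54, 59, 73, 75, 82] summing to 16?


lo=0(8)+hi=7(82)=90
lo=0(8)+hi=6(75)=83
lo=0(8)+hi=5(73)=81
lo=0(8)+hi=4(59)=67
lo=0(8)+hi=3(54)=62
lo=0(8)+hi=2(42)=50
lo=0(8)+hi=1(32)=40

No pair found


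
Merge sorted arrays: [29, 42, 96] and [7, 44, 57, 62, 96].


Take 7 from B
Take 29 from A
Take 42 from A
Take 44 from B
Take 57 from B
Take 62 from B
Take 96 from A

Merged: [7, 29, 42, 44, 57, 62, 96, 96]


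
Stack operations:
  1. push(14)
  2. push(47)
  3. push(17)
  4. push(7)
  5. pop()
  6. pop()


push(14) -> [14]
push(47) -> [14, 47]
push(17) -> [14, 47, 17]
push(7) -> [14, 47, 17, 7]
pop()->7, [14, 47, 17]
pop()->17, [14, 47]

Final stack: [14, 47]


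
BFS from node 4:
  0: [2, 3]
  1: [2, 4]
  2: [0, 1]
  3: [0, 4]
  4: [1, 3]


Visit 4, enqueue [1, 3]
Visit 1, enqueue [2]
Visit 3, enqueue [0]
Visit 2, enqueue []
Visit 0, enqueue []

BFS order: [4, 1, 3, 2, 0]


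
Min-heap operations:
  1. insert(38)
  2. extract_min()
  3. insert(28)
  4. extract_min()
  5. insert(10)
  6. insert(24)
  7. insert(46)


insert(38) -> [38]
extract_min()->38, []
insert(28) -> [28]
extract_min()->28, []
insert(10) -> [10]
insert(24) -> [10, 24]
insert(46) -> [10, 24, 46]

Final heap: [10, 24, 46]


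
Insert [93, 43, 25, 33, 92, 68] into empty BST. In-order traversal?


Insert 93: root
Insert 43: L from 93
Insert 25: L from 93 -> L from 43
Insert 33: L from 93 -> L from 43 -> R from 25
Insert 92: L from 93 -> R from 43
Insert 68: L from 93 -> R from 43 -> L from 92

In-order: [25, 33, 43, 68, 92, 93]


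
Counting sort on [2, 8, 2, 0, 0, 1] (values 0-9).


Input: [2, 8, 2, 0, 0, 1]
Counts: [2, 1, 2, 0, 0, 0, 0, 0, 1, 0]

Sorted: [0, 0, 1, 2, 2, 8]


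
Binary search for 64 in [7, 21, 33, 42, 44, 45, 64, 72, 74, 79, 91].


Step 1: lo=0, hi=10, mid=5, val=45
Step 2: lo=6, hi=10, mid=8, val=74
Step 3: lo=6, hi=7, mid=6, val=64

Found at index 6


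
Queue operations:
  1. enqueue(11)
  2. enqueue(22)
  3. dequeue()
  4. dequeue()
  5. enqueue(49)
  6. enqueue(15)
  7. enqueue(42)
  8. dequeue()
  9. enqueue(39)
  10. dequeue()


enqueue(11) -> [11]
enqueue(22) -> [11, 22]
dequeue()->11, [22]
dequeue()->22, []
enqueue(49) -> [49]
enqueue(15) -> [49, 15]
enqueue(42) -> [49, 15, 42]
dequeue()->49, [15, 42]
enqueue(39) -> [15, 42, 39]
dequeue()->15, [42, 39]

Final queue: [42, 39]


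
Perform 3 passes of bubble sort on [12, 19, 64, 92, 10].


Initial: [12, 19, 64, 92, 10]
Pass 1: [12, 19, 64, 10, 92] (1 swaps)
Pass 2: [12, 19, 10, 64, 92] (1 swaps)
Pass 3: [12, 10, 19, 64, 92] (1 swaps)

After 3 passes: [12, 10, 19, 64, 92]


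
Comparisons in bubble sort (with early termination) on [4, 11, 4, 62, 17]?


Algorithm: bubble sort (with early termination)
Input: [4, 11, 4, 62, 17]
Sorted: [4, 4, 11, 17, 62]

7


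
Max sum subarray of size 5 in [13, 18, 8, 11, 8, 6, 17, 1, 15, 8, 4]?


[0:5]: 58
[1:6]: 51
[2:7]: 50
[3:8]: 43
[4:9]: 47
[5:10]: 47
[6:11]: 45

Max: 58 at [0:5]


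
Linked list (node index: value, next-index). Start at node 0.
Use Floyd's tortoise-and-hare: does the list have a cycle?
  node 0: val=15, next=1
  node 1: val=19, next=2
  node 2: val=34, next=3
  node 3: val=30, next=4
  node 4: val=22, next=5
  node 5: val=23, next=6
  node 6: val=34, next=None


Floyd's tortoise (slow, +1) and hare (fast, +2):
  init: slow=0, fast=0
  step 1: slow=1, fast=2
  step 2: slow=2, fast=4
  step 3: slow=3, fast=6
  step 4: fast -> None, no cycle

Cycle: no


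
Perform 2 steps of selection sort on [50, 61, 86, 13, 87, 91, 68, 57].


Initial: [50, 61, 86, 13, 87, 91, 68, 57]
Step 1: min=13 at 3
  Swap: [13, 61, 86, 50, 87, 91, 68, 57]
Step 2: min=50 at 3
  Swap: [13, 50, 86, 61, 87, 91, 68, 57]

After 2 steps: [13, 50, 86, 61, 87, 91, 68, 57]


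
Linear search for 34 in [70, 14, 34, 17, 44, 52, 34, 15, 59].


i=0: 70!=34
i=1: 14!=34
i=2: 34==34 found!

Found at 2, 3 comps


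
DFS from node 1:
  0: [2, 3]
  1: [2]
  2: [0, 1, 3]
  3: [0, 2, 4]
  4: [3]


Visit 1, push [2]
Visit 2, push [3, 0]
Visit 0, push [3]
Visit 3, push [4]
Visit 4, push []

DFS order: [1, 2, 0, 3, 4]


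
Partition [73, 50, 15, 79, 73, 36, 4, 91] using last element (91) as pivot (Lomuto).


Pivot: 91
  73 <= 91: advance i (no swap)
  50 <= 91: advance i (no swap)
  15 <= 91: advance i (no swap)
  79 <= 91: advance i (no swap)
  73 <= 91: advance i (no swap)
  36 <= 91: advance i (no swap)
  4 <= 91: advance i (no swap)
Place pivot at 7: [73, 50, 15, 79, 73, 36, 4, 91]

Partitioned: [73, 50, 15, 79, 73, 36, 4, 91]


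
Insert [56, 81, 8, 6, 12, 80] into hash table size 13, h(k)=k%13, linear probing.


Insert 56: h=4 -> slot 4
Insert 81: h=3 -> slot 3
Insert 8: h=8 -> slot 8
Insert 6: h=6 -> slot 6
Insert 12: h=12 -> slot 12
Insert 80: h=2 -> slot 2

Table: [None, None, 80, 81, 56, None, 6, None, 8, None, None, None, 12]


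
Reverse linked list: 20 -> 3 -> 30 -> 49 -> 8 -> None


Step 1: curr=20, set curr.next=prev(None) | reversed so far: 20
Step 2: curr=3, set curr.next=prev(20) | reversed so far: 3 -> 20
Step 3: curr=30, set curr.next=prev(3) | reversed so far: 30 -> 3 -> 20
Step 4: curr=49, set curr.next=prev(30) | reversed so far: 49 -> 30 -> 3 -> 20
Step 5: curr=8, set curr.next=prev(49) | reversed so far: 8 -> 49 -> 30 -> 3 -> 20

8 -> 49 -> 30 -> 3 -> 20 -> None


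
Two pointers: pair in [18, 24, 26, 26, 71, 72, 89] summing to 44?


lo=0(18)+hi=6(89)=107
lo=0(18)+hi=5(72)=90
lo=0(18)+hi=4(71)=89
lo=0(18)+hi=3(26)=44

Yes: 18+26=44


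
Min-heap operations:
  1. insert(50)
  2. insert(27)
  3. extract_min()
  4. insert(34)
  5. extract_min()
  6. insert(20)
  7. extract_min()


insert(50) -> [50]
insert(27) -> [27, 50]
extract_min()->27, [50]
insert(34) -> [34, 50]
extract_min()->34, [50]
insert(20) -> [20, 50]
extract_min()->20, [50]

Final heap: [50]
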